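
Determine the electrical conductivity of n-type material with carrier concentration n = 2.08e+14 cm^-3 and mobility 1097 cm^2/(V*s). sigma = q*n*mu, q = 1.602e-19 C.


Step 1: sigma = q * n * mu
Step 2: sigma = 1.602e-19 * 2.08e+14 * 1097
Step 3: sigma = 3.655e-02 S/cm

3.655e-02


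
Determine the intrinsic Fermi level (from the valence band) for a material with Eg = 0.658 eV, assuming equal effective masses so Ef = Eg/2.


Step 1: For an intrinsic semiconductor, the Fermi level sits at midgap.
Step 2: Ef = Eg / 2 = 0.658 / 2 = 0.329 eV

0.329


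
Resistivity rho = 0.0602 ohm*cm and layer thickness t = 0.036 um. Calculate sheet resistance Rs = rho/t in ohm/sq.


Step 1: Convert thickness to cm: t = 0.036 um = 3.6000e-06 cm
Step 2: Rs = rho / t = 0.0602 / 3.6000e-06
Step 3: Rs = 16722.2 ohm/sq

16722.2


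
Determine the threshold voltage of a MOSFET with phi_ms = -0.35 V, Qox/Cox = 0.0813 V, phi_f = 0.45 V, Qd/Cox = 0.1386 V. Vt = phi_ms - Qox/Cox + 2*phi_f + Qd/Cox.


Step 1: Vt = phi_ms - Qox/Cox + 2*phi_f + Qd/Cox
Step 2: Vt = -0.35 - 0.0813 + 2*0.45 + 0.1386
Step 3: Vt = -0.35 - 0.0813 + 0.9 + 0.1386
Step 4: Vt = 0.6073 V

0.6073


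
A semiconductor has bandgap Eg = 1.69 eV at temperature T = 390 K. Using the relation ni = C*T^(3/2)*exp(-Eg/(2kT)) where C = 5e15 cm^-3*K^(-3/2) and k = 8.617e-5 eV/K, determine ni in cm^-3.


Step 1: Compute kT = 8.617e-5 * 390 = 0.0336063 eV
Step 2: Exponent = -Eg/(2kT) = -1.69/(2*0.0336063) = -25.14410
Step 3: T^(3/2) = 390^1.5 = 7701.88
Step 4: ni = 5e15 * 7701.88 * exp(-25.14410) = 4.63e+08 cm^-3

4.63e+08


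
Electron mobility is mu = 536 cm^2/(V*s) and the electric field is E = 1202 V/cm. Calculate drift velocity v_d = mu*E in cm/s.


Step 1: v_d = mu * E
Step 2: v_d = 536 * 1202 = 644272
Step 3: v_d = 6.44e+05 cm/s

6.44e+05


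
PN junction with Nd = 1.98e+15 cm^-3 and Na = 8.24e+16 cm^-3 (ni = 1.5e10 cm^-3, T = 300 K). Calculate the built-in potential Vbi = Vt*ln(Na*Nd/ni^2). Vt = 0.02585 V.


Step 1: Compute Na*Nd/ni^2 = 8.24e+16 * 1.98e+15 / (1.5e10)^2 = 7.2512e+11
Step 2: ln(7.2512e+11) = 27.3096
Step 3: Vbi = 0.02585 * 27.3096 = 0.706 V

0.706


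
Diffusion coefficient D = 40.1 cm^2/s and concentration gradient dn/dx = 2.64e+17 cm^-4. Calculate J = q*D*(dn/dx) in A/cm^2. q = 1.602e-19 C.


Step 1: J = q * D * (dn/dx)
Step 2: J = 1.602e-19 * 40.1 * 2.64e+17
Step 3: J = 1.70e+00 A/cm^2

1.70e+00


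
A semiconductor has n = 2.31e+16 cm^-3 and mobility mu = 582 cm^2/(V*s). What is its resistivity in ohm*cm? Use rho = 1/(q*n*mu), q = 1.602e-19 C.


Step 1: sigma = q * n * mu = 1.602e-19 * 2.31e+16 * 582 = 2.15376e+00 S/cm
Step 2: rho = 1 / sigma = 1 / 2.15376e+00 = 0.4643 ohm*cm

0.4643


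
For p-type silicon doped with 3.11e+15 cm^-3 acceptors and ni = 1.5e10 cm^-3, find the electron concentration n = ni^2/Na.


Step 1: Majority hole concentration p ≈ Na = 3.11e+15 cm^-3
Step 2: n = ni^2 / Na = (1.5e10)^2 / 3.11e+15
Step 3: n = 7.23e+04 cm^-3

7.23e+04


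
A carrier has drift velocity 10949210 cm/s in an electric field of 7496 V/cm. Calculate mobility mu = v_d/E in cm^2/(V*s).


Step 1: mu = v_d / E
Step 2: mu = 10949210 / 7496
Step 3: mu = 1460.67 cm^2/(V*s)

1460.67


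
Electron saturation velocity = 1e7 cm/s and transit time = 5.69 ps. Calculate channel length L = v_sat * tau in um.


Step 1: tau in seconds = 5.69 ps * 1e-12 = 5.6900e-12 s
Step 2: L = v_sat * tau = 1e7 * 5.6900e-12 = 5.6900e-05 cm
Step 3: L in um = 5.6900e-05 * 1e4 = 0.569 um

0.569


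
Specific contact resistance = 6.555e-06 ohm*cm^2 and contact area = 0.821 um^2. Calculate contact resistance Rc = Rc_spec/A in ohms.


Step 1: Convert area to cm^2: 0.821 um^2 = 8.2100e-09 cm^2
Step 2: Rc = Rc_spec / A = 6.555e-06 / 8.2100e-09
Step 3: Rc = 7.98e+02 ohms

7.98e+02


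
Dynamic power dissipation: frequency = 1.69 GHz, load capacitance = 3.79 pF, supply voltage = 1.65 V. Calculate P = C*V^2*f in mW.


Step 1: V^2 = 1.65^2 = 2.7225 V^2
Step 2: P = C*V^2*f = 3.79e-12 F * 2.7225 * 1.69e9 Hz
Step 3: P = 1.743788475e-02 W
Step 4: P = 17.438 mW

17.438


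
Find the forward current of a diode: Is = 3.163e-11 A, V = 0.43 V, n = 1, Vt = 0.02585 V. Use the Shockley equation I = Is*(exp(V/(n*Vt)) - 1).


Step 1: V/(n*Vt) = 0.43/(1*0.02585) = 16.6344
Step 2: exp(16.6344) = 1.6758e+07
Step 3: I = 3.163e-11 * (1.6758e+07 - 1) = 5.30e-04 A

5.30e-04


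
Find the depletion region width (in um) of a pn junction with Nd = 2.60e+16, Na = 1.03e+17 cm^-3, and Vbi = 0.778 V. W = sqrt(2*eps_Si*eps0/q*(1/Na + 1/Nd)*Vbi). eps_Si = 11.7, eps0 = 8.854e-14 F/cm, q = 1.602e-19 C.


Step 1: 1/Na + 1/Nd = 1/1.03e+17 + 1/2.60e+16 = 4.81703e-17
Step 2: 2*eps*eps0/q = 2*11.7*8.854e-14/1.602e-19 = 1.293281e+07
Step 3: W^2 = 1.293281e+07 * 4.81703e-17 * 0.778 = 4.84676e-10
Step 4: W = sqrt(4.84676e-10) = 2.202e-05 cm = 0.2202 um

0.2202


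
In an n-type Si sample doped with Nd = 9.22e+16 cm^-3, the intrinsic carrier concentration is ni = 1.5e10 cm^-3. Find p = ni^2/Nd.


Step 1: Since Nd >> ni, n ≈ Nd = 9.22e+16 cm^-3
Step 2: p = ni^2 / n = (1.5e10)^2 / 9.22e+16
Step 3: p = 2.25e20 / 9.22e+16 = 2.44e+03 cm^-3

2.44e+03


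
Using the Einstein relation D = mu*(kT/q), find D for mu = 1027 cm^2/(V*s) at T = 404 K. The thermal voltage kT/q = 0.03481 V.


Step 1: D = mu * (kT/q)
Step 2: D = 1027 * 0.03481
Step 3: D = 35.75 cm^2/s

35.75


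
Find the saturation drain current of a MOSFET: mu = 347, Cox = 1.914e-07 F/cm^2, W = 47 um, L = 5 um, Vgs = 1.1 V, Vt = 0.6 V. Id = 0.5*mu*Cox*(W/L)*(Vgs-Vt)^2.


Step 1: Overdrive voltage Vov = Vgs - Vt = 1.1 - 0.6 = 0.5 V
Step 2: W/L = 47/5 = 9.4
Step 3: Id = 0.5 * 347 * 1.914e-07 * 9.4 * 0.5^2
Step 4: Id = 7.80e-05 A

7.80e-05


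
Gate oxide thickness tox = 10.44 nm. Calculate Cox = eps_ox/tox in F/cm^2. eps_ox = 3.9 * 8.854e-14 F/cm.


Step 1: eps_ox = 3.9 * 8.854e-14 = 3.45306e-13 F/cm
Step 2: tox in cm = 10.44 nm * 1e-7 = 1.0440e-06 cm
Step 3: Cox = 3.45306e-13 / 1.0440e-06 = 3.31e-07 F/cm^2

3.31e-07


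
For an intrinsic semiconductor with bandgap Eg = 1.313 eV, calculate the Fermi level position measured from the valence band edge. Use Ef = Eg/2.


Step 1: For an intrinsic semiconductor, the Fermi level sits at midgap.
Step 2: Ef = Eg / 2 = 1.313 / 2 = 0.6565 eV

0.6565


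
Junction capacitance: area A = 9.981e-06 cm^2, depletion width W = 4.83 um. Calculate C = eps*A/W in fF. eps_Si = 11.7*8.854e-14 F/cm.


Step 1: eps_Si = 11.7 * 8.854e-14 = 1.035918e-12 F/cm
Step 2: W in cm = 4.83 * 1e-4 = 4.83e-04 cm
Step 3: C = 1.035918e-12 * 9.981e-06 / 4.83e-04 = 2.140683e-14 F
Step 4: C = 21.41 fF

21.41


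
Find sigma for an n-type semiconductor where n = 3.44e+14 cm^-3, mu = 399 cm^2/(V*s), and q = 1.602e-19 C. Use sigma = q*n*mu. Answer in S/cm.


Step 1: sigma = q * n * mu
Step 2: sigma = 1.602e-19 * 3.44e+14 * 399
Step 3: sigma = 2.199e-02 S/cm

2.199e-02


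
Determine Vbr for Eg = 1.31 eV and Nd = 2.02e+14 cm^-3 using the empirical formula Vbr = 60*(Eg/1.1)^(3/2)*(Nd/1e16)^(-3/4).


Step 1: Eg/1.1 = 1.31/1.1 = 1.190909
Step 2: (Eg/1.1)^1.5 = 1.190909^1.5 = 1.299624
Step 3: (Nd/1e16)^(-0.75) = (0.0202)^(-0.75) = 18.663216
Step 4: Vbr = 60 * 1.299624 * 18.663216 = 1455.3 V

1455.3


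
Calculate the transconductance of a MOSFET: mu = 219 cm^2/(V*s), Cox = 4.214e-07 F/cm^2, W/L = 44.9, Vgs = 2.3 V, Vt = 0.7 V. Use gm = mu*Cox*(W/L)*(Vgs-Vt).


Step 1: Vov = Vgs - Vt = 2.3 - 0.7 = 1.6 V
Step 2: gm = mu * Cox * (W/L) * Vov
Step 3: gm = 219 * 4.214e-07 * 44.9 * 1.6 = 6.63e-03 S

6.63e-03


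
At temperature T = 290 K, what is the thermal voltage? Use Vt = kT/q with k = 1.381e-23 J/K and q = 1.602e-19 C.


Step 1: kT = 1.381e-23 * 290 = 4.0049e-21 J
Step 2: Vt = kT/q = 4.0049e-21 / 1.602e-19
Step 3: Vt = 0.025 V

0.025


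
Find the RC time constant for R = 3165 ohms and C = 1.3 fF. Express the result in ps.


Step 1: tau = R * C
Step 2: tau = 3165 * 1.3 fF = 3165 * 1.3e-15 F
Step 3: tau = 4.1145e-12 s = 4.1145 ps

4.1145


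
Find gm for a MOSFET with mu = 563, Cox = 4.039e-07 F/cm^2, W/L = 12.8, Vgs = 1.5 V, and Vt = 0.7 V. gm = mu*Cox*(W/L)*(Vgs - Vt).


Step 1: Vov = Vgs - Vt = 1.5 - 0.7 = 0.8 V
Step 2: gm = mu * Cox * (W/L) * Vov
Step 3: gm = 563 * 4.039e-07 * 12.8 * 0.8 = 2.33e-03 S

2.33e-03


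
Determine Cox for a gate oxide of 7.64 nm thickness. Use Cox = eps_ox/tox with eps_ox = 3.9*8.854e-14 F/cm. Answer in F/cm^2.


Step 1: eps_ox = 3.9 * 8.854e-14 = 3.45306e-13 F/cm
Step 2: tox in cm = 7.64 nm * 1e-7 = 7.6400e-07 cm
Step 3: Cox = 3.45306e-13 / 7.6400e-07 = 4.52e-07 F/cm^2

4.52e-07


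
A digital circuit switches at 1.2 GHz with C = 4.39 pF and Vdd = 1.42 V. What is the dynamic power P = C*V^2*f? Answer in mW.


Step 1: V^2 = 1.42^2 = 2.0164 V^2
Step 2: P = C*V^2*f = 4.39e-12 F * 2.0164 * 1.2e9 Hz
Step 3: P = 1.06223952e-02 W
Step 4: P = 10.622 mW

10.622


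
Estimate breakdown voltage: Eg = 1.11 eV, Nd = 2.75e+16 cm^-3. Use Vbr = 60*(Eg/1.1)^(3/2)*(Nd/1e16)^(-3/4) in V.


Step 1: Eg/1.1 = 1.11/1.1 = 1.009091
Step 2: (Eg/1.1)^1.5 = 1.009091^1.5 = 1.013667
Step 3: (Nd/1e16)^(-0.75) = (2.75)^(-0.75) = 0.468274
Step 4: Vbr = 60 * 1.013667 * 0.468274 = 28.5 V

28.5


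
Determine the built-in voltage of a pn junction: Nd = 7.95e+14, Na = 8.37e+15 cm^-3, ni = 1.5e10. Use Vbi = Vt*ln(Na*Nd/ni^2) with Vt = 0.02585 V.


Step 1: Compute Na*Nd/ni^2 = 8.37e+15 * 7.95e+14 / (1.5e10)^2 = 2.9574e+10
Step 2: ln(2.9574e+10) = 24.1102
Step 3: Vbi = 0.02585 * 24.1102 = 0.623 V

0.623


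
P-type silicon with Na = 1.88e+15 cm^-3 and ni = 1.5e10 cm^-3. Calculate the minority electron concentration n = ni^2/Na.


Step 1: Majority hole concentration p ≈ Na = 1.88e+15 cm^-3
Step 2: n = ni^2 / Na = (1.5e10)^2 / 1.88e+15
Step 3: n = 1.20e+05 cm^-3

1.20e+05


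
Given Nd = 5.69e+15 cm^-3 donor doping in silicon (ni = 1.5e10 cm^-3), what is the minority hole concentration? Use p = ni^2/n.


Step 1: Since Nd >> ni, n ≈ Nd = 5.69e+15 cm^-3
Step 2: p = ni^2 / n = (1.5e10)^2 / 5.69e+15
Step 3: p = 2.25e20 / 5.69e+15 = 3.95e+04 cm^-3

3.95e+04


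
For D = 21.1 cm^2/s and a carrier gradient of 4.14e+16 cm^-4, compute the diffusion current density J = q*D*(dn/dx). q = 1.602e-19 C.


Step 1: J = q * D * (dn/dx)
Step 2: J = 1.602e-19 * 21.1 * 4.14e+16
Step 3: J = 1.40e-01 A/cm^2

1.40e-01


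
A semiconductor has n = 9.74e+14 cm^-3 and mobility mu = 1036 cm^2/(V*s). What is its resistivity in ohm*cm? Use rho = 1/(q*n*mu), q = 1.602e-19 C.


Step 1: sigma = q * n * mu = 1.602e-19 * 9.74e+14 * 1036 = 1.61652e-01 S/cm
Step 2: rho = 1 / sigma = 1 / 1.61652e-01 = 6.186 ohm*cm

6.186


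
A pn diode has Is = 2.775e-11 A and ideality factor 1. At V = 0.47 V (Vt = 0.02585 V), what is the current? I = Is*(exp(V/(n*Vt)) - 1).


Step 1: V/(n*Vt) = 0.47/(1*0.02585) = 18.1818
Step 2: exp(18.1818) = 7.8751e+07
Step 3: I = 2.775e-11 * (7.8751e+07 - 1) = 2.19e-03 A

2.19e-03


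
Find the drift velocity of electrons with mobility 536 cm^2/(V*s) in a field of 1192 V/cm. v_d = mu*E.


Step 1: v_d = mu * E
Step 2: v_d = 536 * 1192 = 638912
Step 3: v_d = 6.39e+05 cm/s

6.39e+05


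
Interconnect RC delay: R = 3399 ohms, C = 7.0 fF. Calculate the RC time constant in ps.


Step 1: tau = R * C
Step 2: tau = 3399 * 7.0 fF = 3399 * 7.0e-15 F
Step 3: tau = 2.3793e-11 s = 23.793 ps

23.793


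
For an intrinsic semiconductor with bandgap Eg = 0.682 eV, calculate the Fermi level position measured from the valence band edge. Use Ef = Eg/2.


Step 1: For an intrinsic semiconductor, the Fermi level sits at midgap.
Step 2: Ef = Eg / 2 = 0.682 / 2 = 0.341 eV

0.341


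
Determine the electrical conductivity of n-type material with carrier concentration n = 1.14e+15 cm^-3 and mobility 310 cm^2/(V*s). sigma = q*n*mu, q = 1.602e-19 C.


Step 1: sigma = q * n * mu
Step 2: sigma = 1.602e-19 * 1.14e+15 * 310
Step 3: sigma = 5.661e-02 S/cm

5.661e-02


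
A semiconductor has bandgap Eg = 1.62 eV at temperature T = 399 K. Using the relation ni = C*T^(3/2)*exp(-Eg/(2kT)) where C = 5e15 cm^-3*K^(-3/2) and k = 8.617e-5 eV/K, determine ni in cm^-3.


Step 1: Compute kT = 8.617e-5 * 399 = 0.03438183 eV
Step 2: Exponent = -Eg/(2kT) = -1.62/(2*0.03438183) = -23.55896
Step 3: T^(3/2) = 399^1.5 = 7970.02
Step 4: ni = 5e15 * 7970.02 * exp(-23.55896) = 2.34e+09 cm^-3

2.34e+09


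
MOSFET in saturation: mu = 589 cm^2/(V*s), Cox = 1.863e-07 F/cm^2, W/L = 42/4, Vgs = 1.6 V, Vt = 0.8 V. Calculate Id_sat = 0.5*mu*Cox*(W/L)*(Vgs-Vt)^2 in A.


Step 1: Overdrive voltage Vov = Vgs - Vt = 1.6 - 0.8 = 0.8 V
Step 2: W/L = 42/4 = 10.5
Step 3: Id = 0.5 * 589 * 1.863e-07 * 10.5 * 0.8^2
Step 4: Id = 3.69e-04 A

3.69e-04


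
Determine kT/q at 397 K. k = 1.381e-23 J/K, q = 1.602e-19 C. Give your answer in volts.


Step 1: kT = 1.381e-23 * 397 = 5.48257e-21 J
Step 2: Vt = kT/q = 5.48257e-21 / 1.602e-19
Step 3: Vt = 0.03422 V

0.03422


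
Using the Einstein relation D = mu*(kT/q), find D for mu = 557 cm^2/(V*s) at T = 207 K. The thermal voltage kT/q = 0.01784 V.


Step 1: D = mu * (kT/q)
Step 2: D = 557 * 0.01784
Step 3: D = 9.94 cm^2/s

9.94


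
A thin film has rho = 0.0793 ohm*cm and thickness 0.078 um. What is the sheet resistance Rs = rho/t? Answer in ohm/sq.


Step 1: Convert thickness to cm: t = 0.078 um = 7.8000e-06 cm
Step 2: Rs = rho / t = 0.0793 / 7.8000e-06
Step 3: Rs = 10166.7 ohm/sq

10166.7


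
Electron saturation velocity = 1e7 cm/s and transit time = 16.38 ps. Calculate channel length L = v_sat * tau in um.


Step 1: tau in seconds = 16.38 ps * 1e-12 = 1.6380e-11 s
Step 2: L = v_sat * tau = 1e7 * 1.6380e-11 = 1.6380e-04 cm
Step 3: L in um = 1.6380e-04 * 1e4 = 1.638 um

1.638


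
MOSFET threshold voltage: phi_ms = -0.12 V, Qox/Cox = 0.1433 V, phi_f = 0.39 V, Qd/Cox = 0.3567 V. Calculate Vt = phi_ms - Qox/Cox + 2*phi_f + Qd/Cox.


Step 1: Vt = phi_ms - Qox/Cox + 2*phi_f + Qd/Cox
Step 2: Vt = -0.12 - 0.1433 + 2*0.39 + 0.3567
Step 3: Vt = -0.12 - 0.1433 + 0.78 + 0.3567
Step 4: Vt = 0.8734 V

0.8734


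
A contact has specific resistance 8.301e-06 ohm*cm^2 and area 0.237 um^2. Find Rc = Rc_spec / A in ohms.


Step 1: Convert area to cm^2: 0.237 um^2 = 2.3700e-09 cm^2
Step 2: Rc = Rc_spec / A = 8.301e-06 / 2.3700e-09
Step 3: Rc = 3.50e+03 ohms

3.50e+03


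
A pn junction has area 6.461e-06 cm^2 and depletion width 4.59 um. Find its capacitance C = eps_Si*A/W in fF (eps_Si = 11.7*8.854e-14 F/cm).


Step 1: eps_Si = 11.7 * 8.854e-14 = 1.035918e-12 F/cm
Step 2: W in cm = 4.59 * 1e-4 = 4.59e-04 cm
Step 3: C = 1.035918e-12 * 6.461e-06 / 4.59e-04 = 1.458184e-14 F
Step 4: C = 14.58 fF

14.58


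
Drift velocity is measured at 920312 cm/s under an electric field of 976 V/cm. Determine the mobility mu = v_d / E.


Step 1: mu = v_d / E
Step 2: mu = 920312 / 976
Step 3: mu = 942.94 cm^2/(V*s)

942.94


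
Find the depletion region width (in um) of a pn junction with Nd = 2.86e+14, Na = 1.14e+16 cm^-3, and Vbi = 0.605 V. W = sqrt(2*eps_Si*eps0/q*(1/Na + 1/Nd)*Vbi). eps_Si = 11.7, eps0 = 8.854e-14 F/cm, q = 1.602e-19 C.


Step 1: 1/Na + 1/Nd = 1/1.14e+16 + 1/2.86e+14 = 3.58422e-15
Step 2: 2*eps*eps0/q = 2*11.7*8.854e-14/1.602e-19 = 1.293281e+07
Step 3: W^2 = 1.293281e+07 * 3.58422e-15 * 0.605 = 2.80442e-08
Step 4: W = sqrt(2.80442e-08) = 1.675e-04 cm = 1.675 um

1.675


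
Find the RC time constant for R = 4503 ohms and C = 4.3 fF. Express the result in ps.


Step 1: tau = R * C
Step 2: tau = 4503 * 4.3 fF = 4503 * 4.3e-15 F
Step 3: tau = 1.93629e-11 s = 19.3629 ps

19.3629


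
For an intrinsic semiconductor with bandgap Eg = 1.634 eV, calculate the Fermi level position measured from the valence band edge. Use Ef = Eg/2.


Step 1: For an intrinsic semiconductor, the Fermi level sits at midgap.
Step 2: Ef = Eg / 2 = 1.634 / 2 = 0.817 eV

0.817


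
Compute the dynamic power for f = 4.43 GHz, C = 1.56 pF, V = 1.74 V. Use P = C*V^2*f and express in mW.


Step 1: V^2 = 1.74^2 = 3.0276 V^2
Step 2: P = C*V^2*f = 1.56e-12 F * 3.0276 * 4.43e9 Hz
Step 3: P = 2.092313808e-02 W
Step 4: P = 20.923 mW

20.923


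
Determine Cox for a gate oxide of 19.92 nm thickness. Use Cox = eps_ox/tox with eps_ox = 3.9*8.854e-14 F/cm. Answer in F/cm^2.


Step 1: eps_ox = 3.9 * 8.854e-14 = 3.45306e-13 F/cm
Step 2: tox in cm = 19.92 nm * 1e-7 = 1.9920e-06 cm
Step 3: Cox = 3.45306e-13 / 1.9920e-06 = 1.73e-07 F/cm^2

1.73e-07


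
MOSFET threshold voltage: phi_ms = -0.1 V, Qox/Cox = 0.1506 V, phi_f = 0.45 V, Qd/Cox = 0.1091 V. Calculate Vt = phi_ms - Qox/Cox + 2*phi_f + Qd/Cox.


Step 1: Vt = phi_ms - Qox/Cox + 2*phi_f + Qd/Cox
Step 2: Vt = -0.1 - 0.1506 + 2*0.45 + 0.1091
Step 3: Vt = -0.1 - 0.1506 + 0.9 + 0.1091
Step 4: Vt = 0.7585 V

0.7585


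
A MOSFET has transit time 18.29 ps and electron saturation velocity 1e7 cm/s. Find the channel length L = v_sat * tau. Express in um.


Step 1: tau in seconds = 18.29 ps * 1e-12 = 1.8290e-11 s
Step 2: L = v_sat * tau = 1e7 * 1.8290e-11 = 1.8290e-04 cm
Step 3: L in um = 1.8290e-04 * 1e4 = 1.829 um

1.829


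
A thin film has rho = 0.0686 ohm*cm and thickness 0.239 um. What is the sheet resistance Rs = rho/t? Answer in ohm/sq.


Step 1: Convert thickness to cm: t = 0.239 um = 2.3900e-05 cm
Step 2: Rs = rho / t = 0.0686 / 2.3900e-05
Step 3: Rs = 2870.3 ohm/sq

2870.3


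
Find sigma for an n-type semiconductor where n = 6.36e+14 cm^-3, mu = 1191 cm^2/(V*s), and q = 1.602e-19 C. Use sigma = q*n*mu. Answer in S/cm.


Step 1: sigma = q * n * mu
Step 2: sigma = 1.602e-19 * 6.36e+14 * 1191
Step 3: sigma = 1.213e-01 S/cm

1.213e-01


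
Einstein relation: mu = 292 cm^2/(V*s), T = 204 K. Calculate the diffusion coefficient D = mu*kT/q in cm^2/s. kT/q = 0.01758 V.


Step 1: D = mu * (kT/q)
Step 2: D = 292 * 0.01758
Step 3: D = 5.13 cm^2/s

5.13


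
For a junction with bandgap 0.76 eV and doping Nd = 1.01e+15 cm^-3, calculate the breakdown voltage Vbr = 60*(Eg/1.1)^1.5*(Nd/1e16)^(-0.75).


Step 1: Eg/1.1 = 0.76/1.1 = 0.690909
Step 2: (Eg/1.1)^1.5 = 0.690909^1.5 = 0.574290
Step 3: (Nd/1e16)^(-0.75) = (0.101)^(-0.75) = 5.581603
Step 4: Vbr = 60 * 0.574290 * 5.581603 = 192.3 V

192.3


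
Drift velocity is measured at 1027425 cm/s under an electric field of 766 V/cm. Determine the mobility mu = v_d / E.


Step 1: mu = v_d / E
Step 2: mu = 1027425 / 766
Step 3: mu = 1341.29 cm^2/(V*s)

1341.29


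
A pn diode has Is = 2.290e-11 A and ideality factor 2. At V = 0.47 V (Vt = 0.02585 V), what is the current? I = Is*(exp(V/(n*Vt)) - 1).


Step 1: V/(n*Vt) = 0.47/(2*0.02585) = 9.0909
Step 2: exp(9.0909) = 8.8742e+03
Step 3: I = 2.290e-11 * (8.8742e+03 - 1) = 2.03e-07 A

2.03e-07


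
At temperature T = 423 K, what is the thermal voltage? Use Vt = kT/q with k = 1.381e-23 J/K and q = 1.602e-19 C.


Step 1: kT = 1.381e-23 * 423 = 5.84163e-21 J
Step 2: Vt = kT/q = 5.84163e-21 / 1.602e-19
Step 3: Vt = 0.03646 V

0.03646


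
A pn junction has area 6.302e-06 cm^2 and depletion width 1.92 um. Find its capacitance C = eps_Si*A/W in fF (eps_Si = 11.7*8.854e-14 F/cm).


Step 1: eps_Si = 11.7 * 8.854e-14 = 1.035918e-12 F/cm
Step 2: W in cm = 1.92 * 1e-4 = 1.92e-04 cm
Step 3: C = 1.035918e-12 * 6.302e-06 / 1.92e-04 = 3.400185e-14 F
Step 4: C = 34.0 fF

34.0


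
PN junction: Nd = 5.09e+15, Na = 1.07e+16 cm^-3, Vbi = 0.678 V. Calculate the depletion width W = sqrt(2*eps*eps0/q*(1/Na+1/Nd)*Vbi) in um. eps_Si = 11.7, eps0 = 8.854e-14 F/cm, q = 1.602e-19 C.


Step 1: 1/Na + 1/Nd = 1/1.07e+16 + 1/5.09e+15 = 2.89922e-16
Step 2: 2*eps*eps0/q = 2*11.7*8.854e-14/1.602e-19 = 1.293281e+07
Step 3: W^2 = 1.293281e+07 * 2.89922e-16 * 0.678 = 2.54217e-09
Step 4: W = sqrt(2.54217e-09) = 5.042e-05 cm = 0.5042 um

0.5042


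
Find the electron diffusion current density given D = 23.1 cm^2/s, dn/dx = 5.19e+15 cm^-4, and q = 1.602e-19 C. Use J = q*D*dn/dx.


Step 1: J = q * D * (dn/dx)
Step 2: J = 1.602e-19 * 23.1 * 5.19e+15
Step 3: J = 1.92e-02 A/cm^2

1.92e-02


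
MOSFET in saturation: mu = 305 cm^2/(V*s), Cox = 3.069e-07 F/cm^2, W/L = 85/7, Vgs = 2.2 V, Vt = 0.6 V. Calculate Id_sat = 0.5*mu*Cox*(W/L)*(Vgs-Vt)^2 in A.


Step 1: Overdrive voltage Vov = Vgs - Vt = 2.2 - 0.6 = 1.6 V
Step 2: W/L = 85/7 = 12.1429
Step 3: Id = 0.5 * 305 * 3.069e-07 * 12.1429 * 1.6^2
Step 4: Id = 1.45e-03 A

1.45e-03


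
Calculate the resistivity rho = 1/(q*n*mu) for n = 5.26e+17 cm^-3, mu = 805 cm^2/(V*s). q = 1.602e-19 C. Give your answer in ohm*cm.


Step 1: sigma = q * n * mu = 1.602e-19 * 5.26e+17 * 805 = 6.78335e+01 S/cm
Step 2: rho = 1 / sigma = 1 / 6.78335e+01 = 0.01474 ohm*cm

0.01474


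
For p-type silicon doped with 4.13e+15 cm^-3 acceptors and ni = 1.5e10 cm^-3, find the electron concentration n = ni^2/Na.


Step 1: Majority hole concentration p ≈ Na = 4.13e+15 cm^-3
Step 2: n = ni^2 / Na = (1.5e10)^2 / 4.13e+15
Step 3: n = 5.45e+04 cm^-3

5.45e+04


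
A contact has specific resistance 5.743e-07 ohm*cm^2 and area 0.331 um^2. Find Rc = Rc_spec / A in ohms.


Step 1: Convert area to cm^2: 0.331 um^2 = 3.3100e-09 cm^2
Step 2: Rc = Rc_spec / A = 5.743e-07 / 3.3100e-09
Step 3: Rc = 1.74e+02 ohms

1.74e+02


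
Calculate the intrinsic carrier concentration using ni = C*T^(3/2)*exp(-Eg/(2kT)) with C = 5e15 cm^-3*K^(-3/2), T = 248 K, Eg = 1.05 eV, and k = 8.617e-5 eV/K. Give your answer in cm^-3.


Step 1: Compute kT = 8.617e-5 * 248 = 0.02137016 eV
Step 2: Exponent = -Eg/(2kT) = -1.05/(2*0.02137016) = -24.56697
Step 3: T^(3/2) = 248^1.5 = 3905.51
Step 4: ni = 5e15 * 3905.51 * exp(-24.56697) = 4.18e+08 cm^-3

4.18e+08


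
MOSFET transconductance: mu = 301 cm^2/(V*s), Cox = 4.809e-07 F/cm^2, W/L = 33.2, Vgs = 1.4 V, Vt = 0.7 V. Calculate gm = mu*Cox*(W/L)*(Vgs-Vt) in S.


Step 1: Vov = Vgs - Vt = 1.4 - 0.7 = 0.7 V
Step 2: gm = mu * Cox * (W/L) * Vov
Step 3: gm = 301 * 4.809e-07 * 33.2 * 0.7 = 3.36e-03 S

3.36e-03


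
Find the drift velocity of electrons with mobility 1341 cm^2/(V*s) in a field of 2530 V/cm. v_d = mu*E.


Step 1: v_d = mu * E
Step 2: v_d = 1341 * 2530 = 3392730
Step 3: v_d = 3.39e+06 cm/s

3.39e+06


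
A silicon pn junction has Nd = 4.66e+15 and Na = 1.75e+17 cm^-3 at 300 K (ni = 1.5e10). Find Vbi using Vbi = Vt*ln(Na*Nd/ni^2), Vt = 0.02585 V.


Step 1: Compute Na*Nd/ni^2 = 1.75e+17 * 4.66e+15 / (1.5e10)^2 = 3.6244e+12
Step 2: ln(3.6244e+12) = 28.9187
Step 3: Vbi = 0.02585 * 28.9187 = 0.748 V

0.748


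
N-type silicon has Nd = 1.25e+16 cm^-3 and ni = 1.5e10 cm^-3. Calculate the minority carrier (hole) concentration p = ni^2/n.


Step 1: Since Nd >> ni, n ≈ Nd = 1.25e+16 cm^-3
Step 2: p = ni^2 / n = (1.5e10)^2 / 1.25e+16
Step 3: p = 2.25e20 / 1.25e+16 = 1.80e+04 cm^-3

1.80e+04


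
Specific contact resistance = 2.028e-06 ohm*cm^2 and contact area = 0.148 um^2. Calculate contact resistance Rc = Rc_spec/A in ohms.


Step 1: Convert area to cm^2: 0.148 um^2 = 1.4800e-09 cm^2
Step 2: Rc = Rc_spec / A = 2.028e-06 / 1.4800e-09
Step 3: Rc = 1.37e+03 ohms

1.37e+03


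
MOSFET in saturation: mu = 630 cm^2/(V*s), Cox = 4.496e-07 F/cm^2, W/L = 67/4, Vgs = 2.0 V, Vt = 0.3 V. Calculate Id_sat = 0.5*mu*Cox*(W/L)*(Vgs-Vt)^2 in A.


Step 1: Overdrive voltage Vov = Vgs - Vt = 2.0 - 0.3 = 1.7 V
Step 2: W/L = 67/4 = 16.75
Step 3: Id = 0.5 * 630 * 4.496e-07 * 16.75 * 1.7^2
Step 4: Id = 6.86e-03 A

6.86e-03


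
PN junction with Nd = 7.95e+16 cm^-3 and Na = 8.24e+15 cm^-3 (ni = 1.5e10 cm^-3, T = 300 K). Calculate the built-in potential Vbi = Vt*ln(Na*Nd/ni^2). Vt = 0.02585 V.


Step 1: Compute Na*Nd/ni^2 = 8.24e+15 * 7.95e+16 / (1.5e10)^2 = 2.9115e+12
Step 2: ln(2.9115e+12) = 28.6997
Step 3: Vbi = 0.02585 * 28.6997 = 0.742 V

0.742


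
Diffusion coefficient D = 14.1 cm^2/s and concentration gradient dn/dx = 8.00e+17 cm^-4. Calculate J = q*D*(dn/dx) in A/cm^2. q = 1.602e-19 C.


Step 1: J = q * D * (dn/dx)
Step 2: J = 1.602e-19 * 14.1 * 8.00e+17
Step 3: J = 1.81e+00 A/cm^2

1.81e+00


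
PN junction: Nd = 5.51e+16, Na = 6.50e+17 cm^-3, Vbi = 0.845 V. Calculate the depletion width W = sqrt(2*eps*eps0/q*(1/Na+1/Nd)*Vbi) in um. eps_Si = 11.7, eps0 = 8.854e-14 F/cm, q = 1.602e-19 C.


Step 1: 1/Na + 1/Nd = 1/6.50e+17 + 1/5.51e+16 = 1.96873e-17
Step 2: 2*eps*eps0/q = 2*11.7*8.854e-14/1.602e-19 = 1.293281e+07
Step 3: W^2 = 1.293281e+07 * 1.96873e-17 * 0.845 = 2.15147e-10
Step 4: W = sqrt(2.15147e-10) = 1.467e-05 cm = 0.1467 um

0.1467


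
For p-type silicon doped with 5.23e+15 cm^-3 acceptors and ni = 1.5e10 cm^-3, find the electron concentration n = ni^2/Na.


Step 1: Majority hole concentration p ≈ Na = 5.23e+15 cm^-3
Step 2: n = ni^2 / Na = (1.5e10)^2 / 5.23e+15
Step 3: n = 4.30e+04 cm^-3

4.30e+04


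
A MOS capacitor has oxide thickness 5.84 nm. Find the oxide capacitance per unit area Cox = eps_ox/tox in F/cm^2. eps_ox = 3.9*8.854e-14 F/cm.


Step 1: eps_ox = 3.9 * 8.854e-14 = 3.45306e-13 F/cm
Step 2: tox in cm = 5.84 nm * 1e-7 = 5.8400e-07 cm
Step 3: Cox = 3.45306e-13 / 5.8400e-07 = 5.91e-07 F/cm^2

5.91e-07


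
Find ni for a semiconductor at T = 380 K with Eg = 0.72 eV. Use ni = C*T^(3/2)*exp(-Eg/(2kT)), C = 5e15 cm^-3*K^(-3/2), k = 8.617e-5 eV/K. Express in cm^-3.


Step 1: Compute kT = 8.617e-5 * 380 = 0.0327446 eV
Step 2: Exponent = -Eg/(2kT) = -0.72/(2*0.0327446) = -10.99418
Step 3: T^(3/2) = 380^1.5 = 7407.56
Step 4: ni = 5e15 * 7407.56 * exp(-10.99418) = 6.22e+14 cm^-3

6.22e+14


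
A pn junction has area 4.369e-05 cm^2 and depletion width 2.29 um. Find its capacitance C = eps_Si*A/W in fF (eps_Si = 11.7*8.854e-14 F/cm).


Step 1: eps_Si = 11.7 * 8.854e-14 = 1.035918e-12 F/cm
Step 2: W in cm = 2.29 * 1e-4 = 2.29e-04 cm
Step 3: C = 1.035918e-12 * 4.369e-05 / 2.29e-04 = 1.976387e-13 F
Step 4: C = 197.64 fF

197.64


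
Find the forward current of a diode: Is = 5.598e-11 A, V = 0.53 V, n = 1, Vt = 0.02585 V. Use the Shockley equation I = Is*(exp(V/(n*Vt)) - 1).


Step 1: V/(n*Vt) = 0.53/(1*0.02585) = 20.5029
Step 2: exp(20.5029) = 8.0223e+08
Step 3: I = 5.598e-11 * (8.0223e+08 - 1) = 4.49e-02 A

4.49e-02


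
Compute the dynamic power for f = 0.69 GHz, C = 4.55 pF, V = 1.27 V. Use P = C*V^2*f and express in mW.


Step 1: V^2 = 1.27^2 = 1.6129 V^2
Step 2: P = C*V^2*f = 4.55e-12 F * 1.6129 * 0.69e9 Hz
Step 3: P = 5.06369955e-03 W
Step 4: P = 5.064 mW

5.064


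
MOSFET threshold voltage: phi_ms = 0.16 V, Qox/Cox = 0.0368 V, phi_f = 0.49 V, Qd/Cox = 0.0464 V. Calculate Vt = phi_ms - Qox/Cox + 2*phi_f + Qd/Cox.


Step 1: Vt = phi_ms - Qox/Cox + 2*phi_f + Qd/Cox
Step 2: Vt = 0.16 - 0.0368 + 2*0.49 + 0.0464
Step 3: Vt = 0.16 - 0.0368 + 0.98 + 0.0464
Step 4: Vt = 1.1496 V

1.1496


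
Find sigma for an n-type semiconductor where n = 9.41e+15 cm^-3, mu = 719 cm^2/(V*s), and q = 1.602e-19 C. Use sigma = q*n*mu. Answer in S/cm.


Step 1: sigma = q * n * mu
Step 2: sigma = 1.602e-19 * 9.41e+15 * 719
Step 3: sigma = 1.084e+00 S/cm

1.084e+00


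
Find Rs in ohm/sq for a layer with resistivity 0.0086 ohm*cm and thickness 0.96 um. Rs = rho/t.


Step 1: Convert thickness to cm: t = 0.96 um = 9.6000e-05 cm
Step 2: Rs = rho / t = 0.0086 / 9.6000e-05
Step 3: Rs = 89.6 ohm/sq

89.6


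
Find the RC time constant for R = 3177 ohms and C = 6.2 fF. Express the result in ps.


Step 1: tau = R * C
Step 2: tau = 3177 * 6.2 fF = 3177 * 6.2e-15 F
Step 3: tau = 1.96974e-11 s = 19.6974 ps

19.6974


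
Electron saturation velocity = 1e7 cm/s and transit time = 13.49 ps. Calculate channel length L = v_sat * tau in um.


Step 1: tau in seconds = 13.49 ps * 1e-12 = 1.3490e-11 s
Step 2: L = v_sat * tau = 1e7 * 1.3490e-11 = 1.3490e-04 cm
Step 3: L in um = 1.3490e-04 * 1e4 = 1.349 um

1.349


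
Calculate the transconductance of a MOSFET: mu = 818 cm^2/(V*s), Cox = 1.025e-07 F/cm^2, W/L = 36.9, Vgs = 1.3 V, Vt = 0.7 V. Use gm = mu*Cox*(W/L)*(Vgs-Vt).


Step 1: Vov = Vgs - Vt = 1.3 - 0.7 = 0.6 V
Step 2: gm = mu * Cox * (W/L) * Vov
Step 3: gm = 818 * 1.025e-07 * 36.9 * 0.6 = 1.86e-03 S

1.86e-03


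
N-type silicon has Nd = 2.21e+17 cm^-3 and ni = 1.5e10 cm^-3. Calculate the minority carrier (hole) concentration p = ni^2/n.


Step 1: Since Nd >> ni, n ≈ Nd = 2.21e+17 cm^-3
Step 2: p = ni^2 / n = (1.5e10)^2 / 2.21e+17
Step 3: p = 2.25e20 / 2.21e+17 = 1.02e+03 cm^-3

1.02e+03


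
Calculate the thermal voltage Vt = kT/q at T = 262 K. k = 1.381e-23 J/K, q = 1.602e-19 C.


Step 1: kT = 1.381e-23 * 262 = 3.61822e-21 J
Step 2: Vt = kT/q = 3.61822e-21 / 1.602e-19
Step 3: Vt = 0.02259 V

0.02259


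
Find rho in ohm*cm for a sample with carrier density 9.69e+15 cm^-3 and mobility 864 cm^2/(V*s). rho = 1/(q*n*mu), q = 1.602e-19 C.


Step 1: sigma = q * n * mu = 1.602e-19 * 9.69e+15 * 864 = 1.34122e+00 S/cm
Step 2: rho = 1 / sigma = 1 / 1.34122e+00 = 0.7456 ohm*cm

0.7456


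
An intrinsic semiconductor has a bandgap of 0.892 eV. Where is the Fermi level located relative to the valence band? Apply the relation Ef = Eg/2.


Step 1: For an intrinsic semiconductor, the Fermi level sits at midgap.
Step 2: Ef = Eg / 2 = 0.892 / 2 = 0.446 eV

0.446


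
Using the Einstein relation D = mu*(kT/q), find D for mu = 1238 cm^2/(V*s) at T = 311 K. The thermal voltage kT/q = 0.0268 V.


Step 1: D = mu * (kT/q)
Step 2: D = 1238 * 0.0268
Step 3: D = 33.18 cm^2/s

33.18


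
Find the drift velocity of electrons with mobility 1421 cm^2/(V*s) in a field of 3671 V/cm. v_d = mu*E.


Step 1: v_d = mu * E
Step 2: v_d = 1421 * 3671 = 5216491
Step 3: v_d = 5.22e+06 cm/s

5.22e+06


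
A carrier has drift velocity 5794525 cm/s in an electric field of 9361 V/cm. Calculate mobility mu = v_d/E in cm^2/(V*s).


Step 1: mu = v_d / E
Step 2: mu = 5794525 / 9361
Step 3: mu = 619.01 cm^2/(V*s)

619.01


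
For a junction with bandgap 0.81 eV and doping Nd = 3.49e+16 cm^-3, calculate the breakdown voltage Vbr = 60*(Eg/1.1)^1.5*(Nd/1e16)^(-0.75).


Step 1: Eg/1.1 = 0.81/1.1 = 0.736364
Step 2: (Eg/1.1)^1.5 = 0.736364^1.5 = 0.631886
Step 3: (Nd/1e16)^(-0.75) = (3.49)^(-0.75) = 0.391634
Step 4: Vbr = 60 * 0.631886 * 0.391634 = 14.8 V

14.8


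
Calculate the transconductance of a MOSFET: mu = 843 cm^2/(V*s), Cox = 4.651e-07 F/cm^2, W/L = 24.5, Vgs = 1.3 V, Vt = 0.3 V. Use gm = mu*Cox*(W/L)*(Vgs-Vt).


Step 1: Vov = Vgs - Vt = 1.3 - 0.3 = 1.0 V
Step 2: gm = mu * Cox * (W/L) * Vov
Step 3: gm = 843 * 4.651e-07 * 24.5 * 1.0 = 9.61e-03 S

9.61e-03


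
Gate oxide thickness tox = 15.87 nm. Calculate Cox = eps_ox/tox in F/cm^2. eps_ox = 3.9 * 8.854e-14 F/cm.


Step 1: eps_ox = 3.9 * 8.854e-14 = 3.45306e-13 F/cm
Step 2: tox in cm = 15.87 nm * 1e-7 = 1.5870e-06 cm
Step 3: Cox = 3.45306e-13 / 1.5870e-06 = 2.18e-07 F/cm^2

2.18e-07


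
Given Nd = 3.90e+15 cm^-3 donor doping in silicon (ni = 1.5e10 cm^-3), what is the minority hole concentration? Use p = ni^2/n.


Step 1: Since Nd >> ni, n ≈ Nd = 3.90e+15 cm^-3
Step 2: p = ni^2 / n = (1.5e10)^2 / 3.90e+15
Step 3: p = 2.25e20 / 3.90e+15 = 5.77e+04 cm^-3

5.77e+04


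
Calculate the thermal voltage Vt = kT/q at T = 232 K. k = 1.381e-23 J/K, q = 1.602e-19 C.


Step 1: kT = 1.381e-23 * 232 = 3.20392e-21 J
Step 2: Vt = kT/q = 3.20392e-21 / 1.602e-19
Step 3: Vt = 0.02 V

0.02


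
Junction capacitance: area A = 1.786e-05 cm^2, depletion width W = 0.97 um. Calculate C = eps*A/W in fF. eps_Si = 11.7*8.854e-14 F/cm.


Step 1: eps_Si = 11.7 * 8.854e-14 = 1.035918e-12 F/cm
Step 2: W in cm = 0.97 * 1e-4 = 9.70e-05 cm
Step 3: C = 1.035918e-12 * 1.786e-05 / 9.70e-05 = 1.907371e-13 F
Step 4: C = 190.74 fF

190.74


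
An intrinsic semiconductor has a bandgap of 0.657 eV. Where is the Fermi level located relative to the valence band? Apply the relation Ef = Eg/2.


Step 1: For an intrinsic semiconductor, the Fermi level sits at midgap.
Step 2: Ef = Eg / 2 = 0.657 / 2 = 0.3285 eV

0.3285


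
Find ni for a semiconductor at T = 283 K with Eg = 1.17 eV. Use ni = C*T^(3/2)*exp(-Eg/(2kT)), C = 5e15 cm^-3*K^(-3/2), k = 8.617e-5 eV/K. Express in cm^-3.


Step 1: Compute kT = 8.617e-5 * 283 = 0.02438611 eV
Step 2: Exponent = -Eg/(2kT) = -1.17/(2*0.02438611) = -23.98907
Step 3: T^(3/2) = 283^1.5 = 4760.80
Step 4: ni = 5e15 * 4760.80 * exp(-23.98907) = 9.09e+08 cm^-3

9.09e+08


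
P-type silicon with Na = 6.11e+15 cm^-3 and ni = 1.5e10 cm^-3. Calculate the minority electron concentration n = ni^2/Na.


Step 1: Majority hole concentration p ≈ Na = 6.11e+15 cm^-3
Step 2: n = ni^2 / Na = (1.5e10)^2 / 6.11e+15
Step 3: n = 3.68e+04 cm^-3

3.68e+04


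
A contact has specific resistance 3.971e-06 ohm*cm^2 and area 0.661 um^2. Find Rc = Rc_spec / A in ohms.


Step 1: Convert area to cm^2: 0.661 um^2 = 6.6100e-09 cm^2
Step 2: Rc = Rc_spec / A = 3.971e-06 / 6.6100e-09
Step 3: Rc = 6.01e+02 ohms

6.01e+02


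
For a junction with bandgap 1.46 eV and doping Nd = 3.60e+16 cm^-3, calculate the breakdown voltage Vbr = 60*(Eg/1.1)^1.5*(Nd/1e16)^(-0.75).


Step 1: Eg/1.1 = 1.46/1.1 = 1.327273
Step 2: (Eg/1.1)^1.5 = 1.327273^1.5 = 1.529116
Step 3: (Nd/1e16)^(-0.75) = (3.6)^(-0.75) = 0.382625
Step 4: Vbr = 60 * 1.529116 * 0.382625 = 35.1 V

35.1


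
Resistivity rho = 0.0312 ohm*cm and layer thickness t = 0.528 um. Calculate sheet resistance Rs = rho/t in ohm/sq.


Step 1: Convert thickness to cm: t = 0.528 um = 5.2800e-05 cm
Step 2: Rs = rho / t = 0.0312 / 5.2800e-05
Step 3: Rs = 590.9 ohm/sq

590.9


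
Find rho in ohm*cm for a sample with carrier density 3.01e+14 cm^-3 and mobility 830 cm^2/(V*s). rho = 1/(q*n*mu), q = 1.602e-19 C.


Step 1: sigma = q * n * mu = 1.602e-19 * 3.01e+14 * 830 = 4.00228e-02 S/cm
Step 2: rho = 1 / sigma = 1 / 4.00228e-02 = 24.99 ohm*cm

24.99


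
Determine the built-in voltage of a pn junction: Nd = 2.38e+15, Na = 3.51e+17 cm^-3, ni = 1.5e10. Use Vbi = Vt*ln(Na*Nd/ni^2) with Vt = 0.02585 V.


Step 1: Compute Na*Nd/ni^2 = 3.51e+17 * 2.38e+15 / (1.5e10)^2 = 3.7128e+12
Step 2: ln(3.7128e+12) = 28.9428
Step 3: Vbi = 0.02585 * 28.9428 = 0.748 V

0.748


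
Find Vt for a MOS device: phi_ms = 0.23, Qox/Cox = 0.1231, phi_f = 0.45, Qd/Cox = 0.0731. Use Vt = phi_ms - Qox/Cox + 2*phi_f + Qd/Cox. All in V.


Step 1: Vt = phi_ms - Qox/Cox + 2*phi_f + Qd/Cox
Step 2: Vt = 0.23 - 0.1231 + 2*0.45 + 0.0731
Step 3: Vt = 0.23 - 0.1231 + 0.9 + 0.0731
Step 4: Vt = 1.08 V

1.08


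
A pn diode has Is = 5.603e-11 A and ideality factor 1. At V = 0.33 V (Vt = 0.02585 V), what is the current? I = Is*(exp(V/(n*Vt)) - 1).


Step 1: V/(n*Vt) = 0.33/(1*0.02585) = 12.7660
Step 2: exp(12.7660) = 3.5011e+05
Step 3: I = 5.603e-11 * (3.5011e+05 - 1) = 1.96e-05 A

1.96e-05


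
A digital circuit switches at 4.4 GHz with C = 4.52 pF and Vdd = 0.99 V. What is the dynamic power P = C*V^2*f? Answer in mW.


Step 1: V^2 = 0.99^2 = 0.9801 V^2
Step 2: P = C*V^2*f = 4.52e-12 F * 0.9801 * 4.4e9 Hz
Step 3: P = 1.94922288e-02 W
Step 4: P = 19.492 mW

19.492


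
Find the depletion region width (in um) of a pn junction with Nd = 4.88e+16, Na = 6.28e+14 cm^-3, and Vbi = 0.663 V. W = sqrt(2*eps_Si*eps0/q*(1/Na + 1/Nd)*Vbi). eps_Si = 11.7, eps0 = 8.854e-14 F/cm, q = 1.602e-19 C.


Step 1: 1/Na + 1/Nd = 1/6.28e+14 + 1/4.88e+16 = 1.61285e-15
Step 2: 2*eps*eps0/q = 2*11.7*8.854e-14/1.602e-19 = 1.293281e+07
Step 3: W^2 = 1.293281e+07 * 1.61285e-15 * 0.663 = 1.38293e-08
Step 4: W = sqrt(1.38293e-08) = 1.176e-04 cm = 1.176 um

1.176


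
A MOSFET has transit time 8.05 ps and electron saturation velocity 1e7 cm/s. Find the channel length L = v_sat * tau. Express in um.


Step 1: tau in seconds = 8.05 ps * 1e-12 = 8.0500e-12 s
Step 2: L = v_sat * tau = 1e7 * 8.0500e-12 = 8.0500e-05 cm
Step 3: L in um = 8.0500e-05 * 1e4 = 0.805 um

0.805


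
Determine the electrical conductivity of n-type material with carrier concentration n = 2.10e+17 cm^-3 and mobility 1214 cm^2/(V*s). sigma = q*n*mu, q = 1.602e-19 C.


Step 1: sigma = q * n * mu
Step 2: sigma = 1.602e-19 * 2.10e+17 * 1214
Step 3: sigma = 4.084e+01 S/cm

4.084e+01


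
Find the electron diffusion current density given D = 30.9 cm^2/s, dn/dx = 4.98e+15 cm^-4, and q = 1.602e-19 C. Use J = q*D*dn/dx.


Step 1: J = q * D * (dn/dx)
Step 2: J = 1.602e-19 * 30.9 * 4.98e+15
Step 3: J = 2.47e-02 A/cm^2

2.47e-02


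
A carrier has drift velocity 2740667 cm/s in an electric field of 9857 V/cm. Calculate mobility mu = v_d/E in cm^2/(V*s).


Step 1: mu = v_d / E
Step 2: mu = 2740667 / 9857
Step 3: mu = 278.04 cm^2/(V*s)

278.04


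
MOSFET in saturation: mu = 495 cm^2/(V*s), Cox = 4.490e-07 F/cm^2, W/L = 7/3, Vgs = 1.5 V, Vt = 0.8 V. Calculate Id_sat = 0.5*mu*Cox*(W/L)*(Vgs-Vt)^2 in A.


Step 1: Overdrive voltage Vov = Vgs - Vt = 1.5 - 0.8 = 0.7 V
Step 2: W/L = 7/3 = 2.33333
Step 3: Id = 0.5 * 495 * 4.490e-07 * 2.33333 * 0.7^2
Step 4: Id = 1.27e-04 A

1.27e-04


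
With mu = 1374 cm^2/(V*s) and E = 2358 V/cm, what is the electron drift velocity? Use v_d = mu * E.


Step 1: v_d = mu * E
Step 2: v_d = 1374 * 2358 = 3239892
Step 3: v_d = 3.24e+06 cm/s

3.24e+06


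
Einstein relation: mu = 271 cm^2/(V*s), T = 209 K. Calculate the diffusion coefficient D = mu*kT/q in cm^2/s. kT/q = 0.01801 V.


Step 1: D = mu * (kT/q)
Step 2: D = 271 * 0.01801
Step 3: D = 4.88 cm^2/s

4.88


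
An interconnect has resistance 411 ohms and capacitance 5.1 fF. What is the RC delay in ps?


Step 1: tau = R * C
Step 2: tau = 411 * 5.1 fF = 411 * 5.1e-15 F
Step 3: tau = 2.0961e-12 s = 2.0961 ps

2.0961


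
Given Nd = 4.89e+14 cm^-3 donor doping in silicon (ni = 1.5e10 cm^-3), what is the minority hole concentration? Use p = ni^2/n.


Step 1: Since Nd >> ni, n ≈ Nd = 4.89e+14 cm^-3
Step 2: p = ni^2 / n = (1.5e10)^2 / 4.89e+14
Step 3: p = 2.25e20 / 4.89e+14 = 4.60e+05 cm^-3

4.60e+05


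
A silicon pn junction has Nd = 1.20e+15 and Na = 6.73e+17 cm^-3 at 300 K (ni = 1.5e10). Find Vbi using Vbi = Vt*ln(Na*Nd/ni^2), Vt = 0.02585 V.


Step 1: Compute Na*Nd/ni^2 = 6.73e+17 * 1.20e+15 / (1.5e10)^2 = 3.5893e+12
Step 2: ln(3.5893e+12) = 28.9090
Step 3: Vbi = 0.02585 * 28.9090 = 0.747 V

0.747


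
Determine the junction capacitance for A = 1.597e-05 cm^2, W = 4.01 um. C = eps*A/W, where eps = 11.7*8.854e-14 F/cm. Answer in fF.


Step 1: eps_Si = 11.7 * 8.854e-14 = 1.035918e-12 F/cm
Step 2: W in cm = 4.01 * 1e-4 = 4.01e-04 cm
Step 3: C = 1.035918e-12 * 1.597e-05 / 4.01e-04 = 4.125589e-14 F
Step 4: C = 41.26 fF

41.26


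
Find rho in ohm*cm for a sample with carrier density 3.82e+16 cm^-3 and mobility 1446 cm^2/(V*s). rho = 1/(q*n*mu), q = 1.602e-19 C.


Step 1: sigma = q * n * mu = 1.602e-19 * 3.82e+16 * 1446 = 8.84900e+00 S/cm
Step 2: rho = 1 / sigma = 1 / 8.84900e+00 = 0.113 ohm*cm

0.113


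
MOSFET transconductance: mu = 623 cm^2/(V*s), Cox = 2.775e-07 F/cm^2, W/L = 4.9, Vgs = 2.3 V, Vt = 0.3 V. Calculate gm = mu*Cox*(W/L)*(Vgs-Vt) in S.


Step 1: Vov = Vgs - Vt = 2.3 - 0.3 = 2.0 V
Step 2: gm = mu * Cox * (W/L) * Vov
Step 3: gm = 623 * 2.775e-07 * 4.9 * 2.0 = 1.69e-03 S

1.69e-03


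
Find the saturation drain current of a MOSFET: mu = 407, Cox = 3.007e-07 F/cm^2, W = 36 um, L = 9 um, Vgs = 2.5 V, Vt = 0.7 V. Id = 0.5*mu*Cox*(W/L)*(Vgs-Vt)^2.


Step 1: Overdrive voltage Vov = Vgs - Vt = 2.5 - 0.7 = 1.8 V
Step 2: W/L = 36/9 = 4
Step 3: Id = 0.5 * 407 * 3.007e-07 * 4 * 1.8^2
Step 4: Id = 7.93e-04 A

7.93e-04


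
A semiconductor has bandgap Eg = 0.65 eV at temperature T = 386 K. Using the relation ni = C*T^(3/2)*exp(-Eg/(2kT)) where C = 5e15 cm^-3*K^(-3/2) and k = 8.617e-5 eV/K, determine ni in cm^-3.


Step 1: Compute kT = 8.617e-5 * 386 = 0.03326162 eV
Step 2: Exponent = -Eg/(2kT) = -0.65/(2*0.03326162) = -9.77102
Step 3: T^(3/2) = 386^1.5 = 7583.70
Step 4: ni = 5e15 * 7583.70 * exp(-9.77102) = 2.16e+15 cm^-3

2.16e+15


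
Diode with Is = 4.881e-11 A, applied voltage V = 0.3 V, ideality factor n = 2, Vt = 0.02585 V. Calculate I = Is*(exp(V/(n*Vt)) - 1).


Step 1: V/(n*Vt) = 0.3/(2*0.02585) = 5.8027
Step 2: exp(5.8027) = 3.3119e+02
Step 3: I = 4.881e-11 * (3.3119e+02 - 1) = 1.61e-08 A

1.61e-08
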